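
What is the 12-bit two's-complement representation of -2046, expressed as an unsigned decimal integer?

2046 in 12 bits: 011111111110
Invert: 100000000001
Add 1:  100000000010 = 2050
(Check: 2^12 - 2046 = 4096 - 2046 = 2050.)

2050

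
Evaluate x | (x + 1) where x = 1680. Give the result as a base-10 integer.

x = 11010010000 = 1680
x + 1 = 11010010001
OR    = 11010010001 = 1681
(x | (x + 1) sets the lowest cleared bit.)

1681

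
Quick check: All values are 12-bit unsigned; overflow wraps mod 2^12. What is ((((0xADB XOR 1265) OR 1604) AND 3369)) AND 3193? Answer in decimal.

0xADB = 101011011011
1265 = 010011110001
→ XOR → 111000101010 = 3626
1604 = 011001000100
→ OR → 111001101110 = 3694
3369 = 110100101001
→ AND → 110000101000 = 3112
3193 = 110001111001
→ AND → 110000101000 = 3112

3112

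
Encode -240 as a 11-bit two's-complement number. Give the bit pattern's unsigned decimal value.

240 in 11 bits: 00011110000
Invert: 11100001111
Add 1:  11100010000 = 1808
(Check: 2^11 - 240 = 2048 - 240 = 1808.)

1808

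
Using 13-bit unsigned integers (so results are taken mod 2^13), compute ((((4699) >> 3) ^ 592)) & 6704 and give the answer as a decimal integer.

4699 = 1001001011011
→ >> 3 → 0001001001011 = 587
592 = 0001001010000
→ ^ → 0000000011011 = 27
6704 = 1101000110000
→ & → 0000000010000 = 16

16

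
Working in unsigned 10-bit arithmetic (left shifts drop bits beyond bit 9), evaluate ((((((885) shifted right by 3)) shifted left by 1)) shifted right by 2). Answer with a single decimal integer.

55

885 = 1101110101
→ shifted right by 3 → 0001101110 = 110
→ shifted left by 1 (mod 2^10) → 0011011100 = 220
→ shifted right by 2 → 0000110111 = 55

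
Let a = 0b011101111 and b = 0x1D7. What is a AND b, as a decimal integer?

a = 011101111
0x1D7 = 111010111
AND → 011000111 = 199

199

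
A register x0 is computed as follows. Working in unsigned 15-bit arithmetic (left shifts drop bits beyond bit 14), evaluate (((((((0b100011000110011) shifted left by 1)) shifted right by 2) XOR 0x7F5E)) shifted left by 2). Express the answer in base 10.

0b100011000110011 = 100011000110011
→ shifted left by 1 (mod 2^15) → 000110001100110 = 3174
→ shifted right by 2 → 000001100011001 = 793
0x7F5E = 111111101011110
→ XOR → 111110001000111 = 31815
→ shifted left by 2 (mod 2^15) → 111000100011100 = 28956

28956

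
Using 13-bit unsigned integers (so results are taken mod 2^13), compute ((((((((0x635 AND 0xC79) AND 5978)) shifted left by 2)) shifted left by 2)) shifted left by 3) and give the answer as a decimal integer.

2048

0x635 = 0011000110101
0xC79 = 0110001111001
→ AND → 0010000110001 = 1073
5978 = 1011101011010
→ AND → 0010000010000 = 1040
→ shifted left by 2 (mod 2^13) → 1000001000000 = 4160
→ shifted left by 2 (mod 2^13) → 0000100000000 = 256
→ shifted left by 3 (mod 2^13) → 0100000000000 = 2048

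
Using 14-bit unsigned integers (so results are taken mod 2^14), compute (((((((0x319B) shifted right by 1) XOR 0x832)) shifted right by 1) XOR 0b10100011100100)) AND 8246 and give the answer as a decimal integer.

0x319B = 11000110011011
→ shifted right by 1 → 01100011001101 = 6349
0x832 = 00100000110010
→ XOR → 01000011111111 = 4351
→ shifted right by 1 → 00100001111111 = 2175
0b10100011100100 = 10100011100100
→ XOR → 10000010011011 = 8347
8246 = 10000000110110
→ AND → 10000000010010 = 8210

8210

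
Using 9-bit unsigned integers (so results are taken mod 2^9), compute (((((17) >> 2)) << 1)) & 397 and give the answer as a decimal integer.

17 = 000010001
→ >> 2 → 000000100 = 4
→ << 1 (mod 2^9) → 000001000 = 8
397 = 110001101
→ & → 000001000 = 8

8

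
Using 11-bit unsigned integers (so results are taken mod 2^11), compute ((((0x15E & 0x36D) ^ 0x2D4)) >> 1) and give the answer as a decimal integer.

460

0x15E = 00101011110
0x36D = 01101101101
→ & → 00101001100 = 332
0x2D4 = 01011010100
→ ^ → 01110011000 = 920
→ >> 1 → 00111001100 = 460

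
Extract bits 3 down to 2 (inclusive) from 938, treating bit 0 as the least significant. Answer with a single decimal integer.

v = 1110101010
Shift right by 2: 11101010
Mask low 2 bits: 10 = 2

2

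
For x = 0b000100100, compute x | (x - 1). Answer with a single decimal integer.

x = 100100 = 36
x - 1 = 100011
OR    = 100111 = 39
(x | (x - 1) sets all bits below the lowest set bit.)

39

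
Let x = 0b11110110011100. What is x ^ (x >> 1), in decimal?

9042

x = 11110110011100 = 15772
x>>1 = 01111011001110
XOR  = 10001101010010 = 9042
(x ^ (x >> 1) gives the standard binary-reflected Gray code of x.)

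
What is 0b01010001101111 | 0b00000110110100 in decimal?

a = 1010001101111
b = 0000110110100
 OR → 1010111111111 = 5631

5631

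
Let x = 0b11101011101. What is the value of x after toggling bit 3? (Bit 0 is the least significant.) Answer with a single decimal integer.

x = 11101011101
bit 3 is currently 1; toggle it via x ^ (1 << 3) = x ^ 8
→ 11101010101 = 1877

1877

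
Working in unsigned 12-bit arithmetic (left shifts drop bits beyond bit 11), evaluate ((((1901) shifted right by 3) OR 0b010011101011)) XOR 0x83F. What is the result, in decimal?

1901 = 011101101101
→ shifted right by 3 → 000011101101 = 237
0b010011101011 = 010011101011
→ OR → 010011101111 = 1263
0x83F = 100000111111
→ XOR → 110011010000 = 3280

3280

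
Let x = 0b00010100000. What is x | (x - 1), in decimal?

x = 10100000 = 160
x - 1 = 10011111
OR    = 10111111 = 191
(x | (x - 1) sets all bits below the lowest set bit.)

191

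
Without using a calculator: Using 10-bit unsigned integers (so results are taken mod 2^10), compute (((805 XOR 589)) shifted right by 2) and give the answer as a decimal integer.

90

805 = 1100100101
589 = 1001001101
→ XOR → 0101101000 = 360
→ shifted right by 2 → 0001011010 = 90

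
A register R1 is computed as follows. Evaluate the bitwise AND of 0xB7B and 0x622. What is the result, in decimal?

0xB7B = 101101111011
0x622 = 011000100010
AND → 001000100010 = 546

546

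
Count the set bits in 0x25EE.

0x25EE = 10010111101110
Count the 1s: 1 + 1 + 1 + 1 + 1 + 1 + 1 + 1 + 1 = 9

9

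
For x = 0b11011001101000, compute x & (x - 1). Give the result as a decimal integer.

x = 11011001101000 = 13928
x - 1 = 11011001100111
AND   = 11011001100000 = 13920
(x & (x - 1) clears the lowest set bit of x.)

13920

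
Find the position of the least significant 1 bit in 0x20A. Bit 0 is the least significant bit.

0x20A = 1000001010
Trailing zeros: 1, so the lowest set bit is bit 1 (value 2).

1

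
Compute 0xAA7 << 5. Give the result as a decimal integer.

0xAA7 = 00000101010100111
shift left by 5 → 10101010011100000 = 87264
(equivalently, 2727 × 2^5 = 2727 × 32)

87264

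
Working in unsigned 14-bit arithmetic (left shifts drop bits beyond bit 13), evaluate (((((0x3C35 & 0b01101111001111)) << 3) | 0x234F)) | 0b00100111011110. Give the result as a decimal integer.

0x3C35 = 11110000110101
0b01101111001111 = 01101111001111
→ & → 01100000000101 = 6149
→ << 3 (mod 2^14) → 00000000101000 = 40
0x234F = 10001101001111
→ | → 10001101101111 = 9071
0b00100111011110 = 00100111011110
→ | → 10101111111111 = 11263

11263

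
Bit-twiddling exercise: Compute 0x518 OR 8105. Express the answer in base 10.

0x518 = 0010100011000
8105 = 1111110101001
 OR → 1111110111001 = 8121

8121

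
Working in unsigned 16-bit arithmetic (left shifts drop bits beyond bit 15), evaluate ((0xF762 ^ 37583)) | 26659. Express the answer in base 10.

28079

0xF762 = 1111011101100010
37583 = 1001001011001111
→ ^ → 0110010110101101 = 26029
26659 = 0110100000100011
→ | → 0110110110101111 = 28079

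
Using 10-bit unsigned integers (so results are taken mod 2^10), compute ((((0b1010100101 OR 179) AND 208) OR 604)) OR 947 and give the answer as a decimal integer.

0b1010100101 = 1010100101
179 = 0010110011
→ OR → 1010110111 = 695
208 = 0011010000
→ AND → 0010010000 = 144
604 = 1001011100
→ OR → 1011011100 = 732
947 = 1110110011
→ OR → 1111111111 = 1023

1023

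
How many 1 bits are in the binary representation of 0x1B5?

6

0x1B5 = 110110101
Count the 1s: 1 + 1 + 1 + 1 + 1 + 1 = 6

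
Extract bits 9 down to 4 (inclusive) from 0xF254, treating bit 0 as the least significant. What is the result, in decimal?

v = 1111001001010100
Shift right by 4: 111100100101
Mask low 6 bits: 100101 = 37

37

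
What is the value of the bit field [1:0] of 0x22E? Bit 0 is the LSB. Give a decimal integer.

v = 1000101110
Shift right by 0: 1000101110
Mask low 2 bits: 10 = 2

2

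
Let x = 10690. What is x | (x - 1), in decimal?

10691

x = 10100111000010 = 10690
x - 1 = 10100111000001
OR    = 10100111000011 = 10691
(x | (x - 1) sets all bits below the lowest set bit.)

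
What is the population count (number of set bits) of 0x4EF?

0x4EF = 10011101111
Count the 1s: 1 + 1 + 1 + 1 + 1 + 1 + 1 + 1 = 8

8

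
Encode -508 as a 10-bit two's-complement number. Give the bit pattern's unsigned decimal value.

516

508 in 10 bits: 0111111100
Invert: 1000000011
Add 1:  1000000100 = 516
(Check: 2^10 - 508 = 1024 - 508 = 516.)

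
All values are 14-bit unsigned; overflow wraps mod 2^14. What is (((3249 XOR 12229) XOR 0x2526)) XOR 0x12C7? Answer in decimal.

3249 = 00110010110001
12229 = 10111111000101
→ XOR → 10001101110100 = 9076
0x2526 = 10010100100110
→ XOR → 00011001010010 = 1618
0x12C7 = 01001011000111
→ XOR → 01010010010101 = 5269

5269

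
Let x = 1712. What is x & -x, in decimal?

16

x = 11010110000 = 1712
-x (two's complement) = …00101010000
AND   = 00000010000 = 16
(x & -x isolates the lowest set bit of x.)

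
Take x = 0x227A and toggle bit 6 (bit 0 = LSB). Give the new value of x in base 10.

8762

x = 10001001111010
bit 6 is currently 1; toggle it via x ^ (1 << 6) = x ^ 64
→ 10001000111010 = 8762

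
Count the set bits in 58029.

58029 = 1110001010101101
Count the 1s: 1 + 1 + 1 + 1 + 1 + 1 + 1 + 1 + 1 = 9

9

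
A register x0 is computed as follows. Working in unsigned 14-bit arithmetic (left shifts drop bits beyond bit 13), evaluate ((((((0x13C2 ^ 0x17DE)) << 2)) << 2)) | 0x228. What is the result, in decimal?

1000

0x13C2 = 01001111000010
0x17DE = 01011111011110
→ ^ → 00010000011100 = 1052
→ << 2 (mod 2^14) → 01000001110000 = 4208
→ << 2 (mod 2^14) → 00000111000000 = 448
0x228 = 00001000101000
→ | → 00001111101000 = 1000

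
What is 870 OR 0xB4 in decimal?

870 = 1101100110
0xB4 = 0010110100
 OR → 1111110110 = 1014

1014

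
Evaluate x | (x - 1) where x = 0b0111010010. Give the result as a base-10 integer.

467

x = 111010010 = 466
x - 1 = 111010001
OR    = 111010011 = 467
(x | (x - 1) sets all bits below the lowest set bit.)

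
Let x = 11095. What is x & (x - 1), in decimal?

11094

x = 10101101010111 = 11095
x - 1 = 10101101010110
AND   = 10101101010110 = 11094
(x & (x - 1) clears the lowest set bit of x.)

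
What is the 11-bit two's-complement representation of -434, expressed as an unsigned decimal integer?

434 in 11 bits: 00110110010
Invert: 11001001101
Add 1:  11001001110 = 1614
(Check: 2^11 - 434 = 2048 - 434 = 1614.)

1614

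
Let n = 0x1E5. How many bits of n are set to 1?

0x1E5 = 111100101
Count the 1s: 1 + 1 + 1 + 1 + 1 + 1 = 6

6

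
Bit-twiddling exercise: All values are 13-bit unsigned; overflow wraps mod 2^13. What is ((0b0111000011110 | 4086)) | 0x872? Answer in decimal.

0b0111000011110 = 0111000011110
4086 = 0111111110110
→ | → 0111111111110 = 4094
0x872 = 0100001110010
→ | → 0111111111110 = 4094

4094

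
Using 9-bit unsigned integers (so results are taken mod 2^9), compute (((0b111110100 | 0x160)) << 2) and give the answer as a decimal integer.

464

0b111110100 = 111110100
0x160 = 101100000
→ | → 111110100 = 500
→ << 2 (mod 2^9) → 111010000 = 464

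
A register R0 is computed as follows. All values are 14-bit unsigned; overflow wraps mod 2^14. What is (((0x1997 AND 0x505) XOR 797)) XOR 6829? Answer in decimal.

0x1997 = 01100110010111
0x505 = 00010100000101
→ AND → 00000100000101 = 261
797 = 00001100011101
→ XOR → 00001000011000 = 536
6829 = 01101010101101
→ XOR → 01100010110101 = 6325

6325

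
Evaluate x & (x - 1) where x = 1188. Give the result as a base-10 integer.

x = 10010100100 = 1188
x - 1 = 10010100011
AND   = 10010100000 = 1184
(x & (x - 1) clears the lowest set bit of x.)

1184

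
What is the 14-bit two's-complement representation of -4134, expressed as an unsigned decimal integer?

12250

4134 in 14 bits: 01000000100110
Invert: 10111111011001
Add 1:  10111111011010 = 12250
(Check: 2^14 - 4134 = 16384 - 4134 = 12250.)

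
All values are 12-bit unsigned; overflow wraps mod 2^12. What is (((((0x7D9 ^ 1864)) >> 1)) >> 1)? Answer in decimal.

0x7D9 = 011111011001
1864 = 011101001000
→ ^ → 000010010001 = 145
→ >> 1 → 000001001000 = 72
→ >> 1 → 000000100100 = 36

36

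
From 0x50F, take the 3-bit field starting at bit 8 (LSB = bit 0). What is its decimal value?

v = 010100001111
Shift right by 8: 0101
Mask low 3 bits: 101 = 5

5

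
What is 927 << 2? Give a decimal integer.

3708

927 = 001110011111
shift left by 2 → 111001111100 = 3708
(equivalently, 927 × 2^2 = 927 × 4)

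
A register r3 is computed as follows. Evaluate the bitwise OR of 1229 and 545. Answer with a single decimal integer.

1229 = 10011001101
545 = 01000100001
 OR → 11011101101 = 1773

1773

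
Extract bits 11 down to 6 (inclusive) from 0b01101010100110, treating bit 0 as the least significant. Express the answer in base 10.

v = 01101010100110
Shift right by 6: 01101010
Mask low 6 bits: 101010 = 42

42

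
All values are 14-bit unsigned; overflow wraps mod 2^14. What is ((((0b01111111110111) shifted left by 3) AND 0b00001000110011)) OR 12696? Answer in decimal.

0b01111111110111 = 01111111110111
→ shifted left by 3 (mod 2^14) → 11111110111000 = 16312
0b00001000110011 = 00001000110011
→ AND → 00001000110000 = 560
12696 = 11000110011000
→ OR → 11001110111000 = 13240

13240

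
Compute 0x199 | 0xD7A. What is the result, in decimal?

0x199 = 000110011001
0xD7A = 110101111010
 OR → 110111111011 = 3579

3579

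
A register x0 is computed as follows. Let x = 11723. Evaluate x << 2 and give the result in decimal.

46892

11723 = 0010110111001011
shift left by 2 → 1011011100101100 = 46892
(equivalently, 11723 × 2^2 = 11723 × 4)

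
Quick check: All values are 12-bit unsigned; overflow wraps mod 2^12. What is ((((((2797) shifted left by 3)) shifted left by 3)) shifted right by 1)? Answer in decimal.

2797 = 101011101101
→ shifted left by 3 (mod 2^12) → 011101101000 = 1896
→ shifted left by 3 (mod 2^12) → 101101000000 = 2880
→ shifted right by 1 → 010110100000 = 1440

1440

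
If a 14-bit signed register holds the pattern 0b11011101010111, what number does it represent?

-2217

pattern = 11011101010111 (MSB is 1 ⇒ negative)
Invert: 00100010101000, add 1 → 00100010101001 = 2217, so the value is -2217.
(Equivalently: 14167 - 2^14 = 14167 - 16384 = -2217.)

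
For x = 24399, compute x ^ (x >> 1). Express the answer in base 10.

28904

x = 101111101001111 = 24399
x>>1 = 010111110100111
XOR  = 111000011101000 = 28904
(x ^ (x >> 1) gives the standard binary-reflected Gray code of x.)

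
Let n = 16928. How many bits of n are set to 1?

3

16928 = 100001000100000
Count the 1s: 1 + 1 + 1 = 3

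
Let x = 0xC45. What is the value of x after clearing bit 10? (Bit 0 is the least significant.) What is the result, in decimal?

x = 110001000101
bit 10 is currently 1; clear it via x & ~(1 << 10) = x & ~1024
→ 100001000101 = 2117

2117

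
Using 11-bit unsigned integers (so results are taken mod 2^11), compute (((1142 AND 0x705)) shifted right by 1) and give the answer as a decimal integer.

1142 = 10001110110
0x705 = 11100000101
→ AND → 10000000100 = 1028
→ shifted right by 1 → 01000000010 = 514

514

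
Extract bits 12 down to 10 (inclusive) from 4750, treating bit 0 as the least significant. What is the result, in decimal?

4

v = 1001010001110
Shift right by 10: 100
Mask low 3 bits: 100 = 4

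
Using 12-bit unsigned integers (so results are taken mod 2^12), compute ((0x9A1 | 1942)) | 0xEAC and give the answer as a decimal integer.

0x9A1 = 100110100001
1942 = 011110010110
→ | → 111110110111 = 4023
0xEAC = 111010101100
→ | → 111110111111 = 4031

4031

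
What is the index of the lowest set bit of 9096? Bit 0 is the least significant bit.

3

9096 = 10001110001000
Trailing zeros: 3, so the lowest set bit is bit 3 (value 8).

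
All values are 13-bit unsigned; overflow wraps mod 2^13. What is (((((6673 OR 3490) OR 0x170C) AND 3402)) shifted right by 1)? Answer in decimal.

1669

6673 = 1101000010001
3490 = 0110110100010
→ OR → 1111110110011 = 8115
0x170C = 1011100001100
→ OR → 1111110111111 = 8127
3402 = 0110101001010
→ AND → 0110100001010 = 3338
→ shifted right by 1 → 0011010000101 = 1669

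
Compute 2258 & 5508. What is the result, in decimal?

128

2258 = 0100011010010
5508 = 1010110000100
AND → 0000010000000 = 128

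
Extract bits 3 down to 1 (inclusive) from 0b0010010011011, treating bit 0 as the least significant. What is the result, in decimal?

v = 0010010011011
Shift right by 1: 001001001101
Mask low 3 bits: 101 = 5

5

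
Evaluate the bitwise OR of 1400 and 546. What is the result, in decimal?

1914

1400 = 10101111000
546 = 01000100010
 OR → 11101111010 = 1914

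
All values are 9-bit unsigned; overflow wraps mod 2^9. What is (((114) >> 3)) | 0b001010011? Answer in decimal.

95

114 = 001110010
→ >> 3 → 000001110 = 14
0b001010011 = 001010011
→ | → 001011111 = 95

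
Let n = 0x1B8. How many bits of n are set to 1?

5

0x1B8 = 110111000
Count the 1s: 1 + 1 + 1 + 1 + 1 = 5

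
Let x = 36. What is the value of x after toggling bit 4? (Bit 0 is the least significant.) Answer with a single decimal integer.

x = 0000000100100
bit 4 is currently 0; toggle it via x ^ (1 << 4) = x ^ 16
→ 0000000110100 = 52

52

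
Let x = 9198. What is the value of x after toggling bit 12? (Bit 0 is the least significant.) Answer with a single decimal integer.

13294

x = 10001111101110
bit 12 is currently 0; toggle it via x ^ (1 << 12) = x ^ 4096
→ 11001111101110 = 13294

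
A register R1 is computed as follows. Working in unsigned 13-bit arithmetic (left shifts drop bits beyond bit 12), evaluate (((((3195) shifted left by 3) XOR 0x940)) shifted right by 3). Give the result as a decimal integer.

3195 = 0110001111011
→ shifted left by 3 (mod 2^13) → 0001111011000 = 984
0x940 = 0100101000000
→ XOR → 0101010011000 = 2712
→ shifted right by 3 → 0000101010011 = 339

339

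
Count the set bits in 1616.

1616 = 11001010000
Count the 1s: 1 + 1 + 1 + 1 = 4

4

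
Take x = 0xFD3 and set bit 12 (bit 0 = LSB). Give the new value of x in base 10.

x = 0111111010011
bit 12 is currently 0; set it via x | (1 << 12) = x | 4096
→ 1111111010011 = 8147

8147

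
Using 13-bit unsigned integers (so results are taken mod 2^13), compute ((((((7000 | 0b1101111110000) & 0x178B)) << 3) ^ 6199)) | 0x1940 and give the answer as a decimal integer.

7543

7000 = 1101101011000
0b1101111110000 = 1101111110000
→ | → 1101111111000 = 7160
0x178B = 1011110001011
→ & → 1001110001000 = 5000
→ << 3 (mod 2^13) → 1110001000000 = 7232
6199 = 1100000110111
→ ^ → 0010001110111 = 1143
0x1940 = 1100101000000
→ | → 1110101110111 = 7543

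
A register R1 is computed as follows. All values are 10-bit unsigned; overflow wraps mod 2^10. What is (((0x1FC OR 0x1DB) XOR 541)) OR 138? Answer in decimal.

0x1FC = 0111111100
0x1DB = 0111011011
→ OR → 0111111111 = 511
541 = 1000011101
→ XOR → 1111100010 = 994
138 = 0010001010
→ OR → 1111101010 = 1002

1002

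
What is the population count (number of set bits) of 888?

6

888 = 1101111000
Count the 1s: 1 + 1 + 1 + 1 + 1 + 1 = 6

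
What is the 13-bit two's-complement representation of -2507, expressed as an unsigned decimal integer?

2507 in 13 bits: 0100111001011
Invert: 1011000110100
Add 1:  1011000110101 = 5685
(Check: 2^13 - 2507 = 8192 - 2507 = 5685.)

5685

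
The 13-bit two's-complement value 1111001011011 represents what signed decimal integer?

-421

pattern = 1111001011011 (MSB is 1 ⇒ negative)
Invert: 0000110100100, add 1 → 0000110100101 = 421, so the value is -421.
(Equivalently: 7771 - 2^13 = 7771 - 8192 = -421.)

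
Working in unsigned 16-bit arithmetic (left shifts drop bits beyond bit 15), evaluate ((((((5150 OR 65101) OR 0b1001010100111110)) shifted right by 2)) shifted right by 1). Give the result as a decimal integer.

8175

5150 = 0001010000011110
65101 = 1111111001001101
→ OR → 1111111001011111 = 65119
0b1001010100111110 = 1001010100111110
→ OR → 1111111101111111 = 65407
→ shifted right by 2 → 0011111111011111 = 16351
→ shifted right by 1 → 0001111111101111 = 8175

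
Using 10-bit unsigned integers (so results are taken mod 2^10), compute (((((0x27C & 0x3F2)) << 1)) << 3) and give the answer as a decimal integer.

768

0x27C = 1001111100
0x3F2 = 1111110010
→ & → 1001110000 = 624
→ << 1 (mod 2^10) → 0011100000 = 224
→ << 3 (mod 2^10) → 1100000000 = 768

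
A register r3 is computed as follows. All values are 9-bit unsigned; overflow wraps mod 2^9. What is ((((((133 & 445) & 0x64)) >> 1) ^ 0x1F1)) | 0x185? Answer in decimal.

133 = 010000101
445 = 110111101
→ & → 010000101 = 133
0x64 = 001100100
→ & → 000000100 = 4
→ >> 1 → 000000010 = 2
0x1F1 = 111110001
→ ^ → 111110011 = 499
0x185 = 110000101
→ | → 111110111 = 503

503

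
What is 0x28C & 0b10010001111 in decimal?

0x28C = 01010001100
b = 10010001111
AND → 00010001100 = 140

140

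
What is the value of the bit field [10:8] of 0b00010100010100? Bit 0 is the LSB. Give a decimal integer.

v = 00010100010100
Shift right by 8: 000101
Mask low 3 bits: 101 = 5

5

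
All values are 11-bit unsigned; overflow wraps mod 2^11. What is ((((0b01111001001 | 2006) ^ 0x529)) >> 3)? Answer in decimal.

94

0b01111001001 = 01111001001
2006 = 11111010110
→ | → 11111011111 = 2015
0x529 = 10100101001
→ ^ → 01011110110 = 758
→ >> 3 → 00001011110 = 94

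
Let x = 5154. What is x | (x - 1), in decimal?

5155

x = 1010000100010 = 5154
x - 1 = 1010000100001
OR    = 1010000100011 = 5155
(x | (x - 1) sets all bits below the lowest set bit.)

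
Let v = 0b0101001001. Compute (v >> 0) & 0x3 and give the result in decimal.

v = 0101001001
Shift right by 0: 0101001001
Mask low 2 bits: 01 = 1

1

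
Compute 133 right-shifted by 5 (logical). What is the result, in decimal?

4

133 = 10000101
shift right by 5 → 00000100 = 4
(equivalently, floor(133 / 32))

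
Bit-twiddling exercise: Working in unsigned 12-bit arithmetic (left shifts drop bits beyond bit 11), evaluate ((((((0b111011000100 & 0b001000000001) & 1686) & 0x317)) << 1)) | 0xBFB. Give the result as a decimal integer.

4091

0b111011000100 = 111011000100
0b001000000001 = 001000000001
→ & → 001000000000 = 512
1686 = 011010010110
→ & → 001000000000 = 512
0x317 = 001100010111
→ & → 001000000000 = 512
→ << 1 (mod 2^12) → 010000000000 = 1024
0xBFB = 101111111011
→ | → 111111111011 = 4091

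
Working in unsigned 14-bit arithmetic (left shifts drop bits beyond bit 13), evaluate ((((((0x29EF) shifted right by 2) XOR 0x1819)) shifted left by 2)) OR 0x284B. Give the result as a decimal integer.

10699

0x29EF = 10100111101111
→ shifted right by 2 → 00101001111011 = 2683
0x1819 = 01100000011001
→ XOR → 01001001100010 = 4706
→ shifted left by 2 (mod 2^14) → 00100110001000 = 2440
0x284B = 10100001001011
→ OR → 10100111001011 = 10699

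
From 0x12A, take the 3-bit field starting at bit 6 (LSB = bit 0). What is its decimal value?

v = 100101010
Shift right by 6: 100
Mask low 3 bits: 100 = 4

4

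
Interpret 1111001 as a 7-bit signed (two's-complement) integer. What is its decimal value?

pattern = 1111001 (MSB is 1 ⇒ negative)
Invert: 0000110, add 1 → 0000111 = 7, so the value is -7.
(Equivalently: 121 - 2^7 = 121 - 128 = -7.)

-7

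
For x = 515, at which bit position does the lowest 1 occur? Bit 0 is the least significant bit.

0

515 = 1000000011
Trailing zeros: 0, so the lowest set bit is bit 0 (value 1).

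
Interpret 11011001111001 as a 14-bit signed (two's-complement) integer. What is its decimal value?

-2439

pattern = 11011001111001 (MSB is 1 ⇒ negative)
Invert: 00100110000110, add 1 → 00100110000111 = 2439, so the value is -2439.
(Equivalently: 13945 - 2^14 = 13945 - 16384 = -2439.)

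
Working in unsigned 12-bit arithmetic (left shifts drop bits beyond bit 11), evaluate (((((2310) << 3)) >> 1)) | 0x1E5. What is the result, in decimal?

2310 = 100100000110
→ << 3 (mod 2^12) → 100000110000 = 2096
→ >> 1 → 010000011000 = 1048
0x1E5 = 000111100101
→ | → 010111111101 = 1533

1533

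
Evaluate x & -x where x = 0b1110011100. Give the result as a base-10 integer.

x = 1110011100 = 924
-x (two's complement) = …0001100100
AND   = 0000000100 = 4
(x & -x isolates the lowest set bit of x.)

4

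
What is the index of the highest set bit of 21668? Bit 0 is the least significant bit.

14

21668 = 101010010100100
The topmost 1 is at position 14 (since 2^14 = 16384 ≤ 21668 < 32768).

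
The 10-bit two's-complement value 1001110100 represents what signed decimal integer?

-396

pattern = 1001110100 (MSB is 1 ⇒ negative)
Invert: 0110001011, add 1 → 0110001100 = 396, so the value is -396.
(Equivalently: 628 - 2^10 = 628 - 1024 = -396.)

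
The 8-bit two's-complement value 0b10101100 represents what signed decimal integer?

pattern = 10101100 (MSB is 1 ⇒ negative)
Invert: 01010011, add 1 → 01010100 = 84, so the value is -84.
(Equivalently: 172 - 2^8 = 172 - 256 = -84.)

-84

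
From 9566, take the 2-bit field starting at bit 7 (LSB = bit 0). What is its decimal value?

2

v = 010010101011110
Shift right by 7: 01001010
Mask low 2 bits: 10 = 2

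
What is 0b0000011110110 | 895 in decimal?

1023

a = 0011110110
895 = 1101111111
 OR → 1111111111 = 1023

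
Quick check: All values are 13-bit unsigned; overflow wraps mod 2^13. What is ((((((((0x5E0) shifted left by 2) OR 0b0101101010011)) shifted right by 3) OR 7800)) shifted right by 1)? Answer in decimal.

0x5E0 = 0010111100000
→ shifted left by 2 (mod 2^13) → 1011110000000 = 6016
0b0101101010011 = 0101101010011
→ OR → 1111111010011 = 8147
→ shifted right by 3 → 0001111111010 = 1018
7800 = 1111001111000
→ OR → 1111111111010 = 8186
→ shifted right by 1 → 0111111111101 = 4093

4093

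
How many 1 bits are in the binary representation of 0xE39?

0xE39 = 111000111001
Count the 1s: 1 + 1 + 1 + 1 + 1 + 1 + 1 = 7

7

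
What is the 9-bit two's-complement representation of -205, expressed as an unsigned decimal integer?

307

205 in 9 bits: 011001101
Invert: 100110010
Add 1:  100110011 = 307
(Check: 2^9 - 205 = 512 - 205 = 307.)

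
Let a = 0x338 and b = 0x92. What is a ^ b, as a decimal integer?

938

0x338 = 1100111000
0x92 = 0010010010
XOR → 1110101010 = 938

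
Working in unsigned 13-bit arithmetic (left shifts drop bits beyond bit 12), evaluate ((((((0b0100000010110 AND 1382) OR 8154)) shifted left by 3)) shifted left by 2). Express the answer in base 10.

0b0100000010110 = 0100000010110
1382 = 0010101100110
→ AND → 0000000000110 = 6
8154 = 1111111011010
→ OR → 1111111011110 = 8158
→ shifted left by 3 (mod 2^13) → 1111011110000 = 7920
→ shifted left by 2 (mod 2^13) → 1101111000000 = 7104

7104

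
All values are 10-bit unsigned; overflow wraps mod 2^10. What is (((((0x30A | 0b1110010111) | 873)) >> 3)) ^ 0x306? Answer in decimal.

889

0x30A = 1100001010
0b1110010111 = 1110010111
→ | → 1110011111 = 927
873 = 1101101001
→ | → 1111111111 = 1023
→ >> 3 → 0001111111 = 127
0x306 = 1100000110
→ ^ → 1101111001 = 889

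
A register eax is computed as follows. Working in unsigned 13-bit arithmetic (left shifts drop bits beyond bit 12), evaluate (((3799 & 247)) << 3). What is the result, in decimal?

3799 = 0111011010111
247 = 0000011110111
→ & → 0000011010111 = 215
→ << 3 (mod 2^13) → 0011010111000 = 1720

1720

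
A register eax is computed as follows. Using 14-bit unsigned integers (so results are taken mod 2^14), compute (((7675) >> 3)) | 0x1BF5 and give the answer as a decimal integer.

7167

7675 = 01110111111011
→ >> 3 → 00001110111111 = 959
0x1BF5 = 01101111110101
→ | → 01101111111111 = 7167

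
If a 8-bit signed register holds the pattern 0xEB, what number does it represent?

-21

pattern = 11101011 (MSB is 1 ⇒ negative)
Invert: 00010100, add 1 → 00010101 = 21, so the value is -21.
(Equivalently: 235 - 2^8 = 235 - 256 = -21.)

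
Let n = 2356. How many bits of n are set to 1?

2356 = 100100110100
Count the 1s: 1 + 1 + 1 + 1 + 1 = 5

5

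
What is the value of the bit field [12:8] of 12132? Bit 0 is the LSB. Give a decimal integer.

15

v = 10111101100100
Shift right by 8: 101111
Mask low 5 bits: 01111 = 15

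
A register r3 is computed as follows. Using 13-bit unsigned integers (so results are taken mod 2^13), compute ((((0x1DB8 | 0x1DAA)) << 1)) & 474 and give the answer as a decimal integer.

0x1DB8 = 1110110111000
0x1DAA = 1110110101010
→ | → 1110110111010 = 7610
→ << 1 (mod 2^13) → 1101101110100 = 7028
474 = 0000111011010
→ & → 0000101010000 = 336

336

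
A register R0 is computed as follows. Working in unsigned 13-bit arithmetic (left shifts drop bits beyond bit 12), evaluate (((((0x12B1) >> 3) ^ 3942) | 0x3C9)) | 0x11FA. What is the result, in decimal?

0x12B1 = 1001010110001
→ >> 3 → 0001001010110 = 598
3942 = 0111101100110
→ ^ → 0110100110000 = 3376
0x3C9 = 0001111001001
→ | → 0111111111001 = 4089
0x11FA = 1000111111010
→ | → 1111111111011 = 8187

8187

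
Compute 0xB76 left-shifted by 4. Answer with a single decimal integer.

0xB76 = 0000101101110110
shift left by 4 → 1011011101100000 = 46944
(equivalently, 2934 × 2^4 = 2934 × 16)

46944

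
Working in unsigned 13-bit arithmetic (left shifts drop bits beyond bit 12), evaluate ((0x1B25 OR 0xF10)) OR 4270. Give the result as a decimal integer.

0x1B25 = 1101100100101
0xF10 = 0111100010000
→ OR → 1111100110101 = 7989
4270 = 1000010101110
→ OR → 1111110111111 = 8127

8127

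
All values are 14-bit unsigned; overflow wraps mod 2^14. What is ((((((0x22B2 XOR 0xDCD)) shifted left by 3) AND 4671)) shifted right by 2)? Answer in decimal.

0x22B2 = 10001010110010
0xDCD = 00110111001101
→ XOR → 10111101111111 = 12159
→ shifted left by 3 (mod 2^14) → 11101111111000 = 15352
4671 = 01001000111111
→ AND → 01001000111000 = 4664
→ shifted right by 2 → 00010010001110 = 1166

1166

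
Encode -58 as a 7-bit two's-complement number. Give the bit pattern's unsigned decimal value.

70

58 in 7 bits: 0111010
Invert: 1000101
Add 1:  1000110 = 70
(Check: 2^7 - 58 = 128 - 58 = 70.)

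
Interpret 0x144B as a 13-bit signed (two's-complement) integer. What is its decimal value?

pattern = 1010001001011 (MSB is 1 ⇒ negative)
Invert: 0101110110100, add 1 → 0101110110101 = 2997, so the value is -2997.
(Equivalently: 5195 - 2^13 = 5195 - 8192 = -2997.)

-2997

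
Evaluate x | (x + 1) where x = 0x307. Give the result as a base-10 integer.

783

x = 1100000111 = 775
x + 1 = 1100001000
OR    = 1100001111 = 783
(x | (x + 1) sets the lowest cleared bit.)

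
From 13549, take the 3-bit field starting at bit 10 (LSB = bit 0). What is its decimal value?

5

v = 11010011101101
Shift right by 10: 1101
Mask low 3 bits: 101 = 5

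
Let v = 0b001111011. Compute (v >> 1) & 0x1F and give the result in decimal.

v = 001111011
Shift right by 1: 00111101
Mask low 5 bits: 11101 = 29

29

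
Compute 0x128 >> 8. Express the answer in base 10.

0x128 = 100101000
shift right by 8 → 000000001 = 1
(equivalently, floor(296 / 256))

1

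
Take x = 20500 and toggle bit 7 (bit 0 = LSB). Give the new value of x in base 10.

x = 101000000010100
bit 7 is currently 0; toggle it via x ^ (1 << 7) = x ^ 128
→ 101000010010100 = 20628

20628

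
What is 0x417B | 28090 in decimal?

0x417B = 100000101111011
28090 = 110110110111010
 OR → 110110111111011 = 28155

28155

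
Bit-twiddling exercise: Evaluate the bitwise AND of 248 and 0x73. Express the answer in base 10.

112

248 = 11111000
0x73 = 01110011
AND → 01110000 = 112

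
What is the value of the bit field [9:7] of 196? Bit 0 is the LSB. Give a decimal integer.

1

v = 0011000100
Shift right by 7: 001
Mask low 3 bits: 001 = 1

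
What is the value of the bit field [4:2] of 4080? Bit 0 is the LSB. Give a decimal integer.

v = 00111111110000
Shift right by 2: 001111111100
Mask low 3 bits: 100 = 4

4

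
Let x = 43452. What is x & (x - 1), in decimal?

43448

x = 1010100110111100 = 43452
x - 1 = 1010100110111011
AND   = 1010100110111000 = 43448
(x & (x - 1) clears the lowest set bit of x.)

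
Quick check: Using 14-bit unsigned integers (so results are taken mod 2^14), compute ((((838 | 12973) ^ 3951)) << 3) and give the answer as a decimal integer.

838 = 00001101000110
12973 = 11001010101101
→ | → 11001111101111 = 13295
3951 = 00111101101111
→ ^ → 11110010000000 = 15488
→ << 3 (mod 2^14) → 10010000000000 = 9216

9216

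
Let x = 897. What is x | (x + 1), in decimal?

899

x = 1110000001 = 897
x + 1 = 1110000010
OR    = 1110000011 = 899
(x | (x + 1) sets the lowest cleared bit.)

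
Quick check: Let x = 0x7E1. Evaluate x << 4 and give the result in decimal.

32272

0x7E1 = 000011111100001
shift left by 4 → 111111000010000 = 32272
(equivalently, 2017 × 2^4 = 2017 × 16)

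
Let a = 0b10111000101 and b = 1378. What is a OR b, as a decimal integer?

1511

a = 10111000101
1378 = 10101100010
 OR → 10111100111 = 1511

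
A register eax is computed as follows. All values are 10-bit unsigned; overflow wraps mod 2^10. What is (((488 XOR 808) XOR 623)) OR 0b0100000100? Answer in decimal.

488 = 0111101000
808 = 1100101000
→ XOR → 1011000000 = 704
623 = 1001101111
→ XOR → 0010101111 = 175
0b0100000100 = 0100000100
→ OR → 0110101111 = 431

431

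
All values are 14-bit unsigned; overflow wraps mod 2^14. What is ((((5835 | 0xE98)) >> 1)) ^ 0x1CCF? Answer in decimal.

5026

5835 = 01011011001011
0xE98 = 00111010011000
→ | → 01111011011011 = 7899
→ >> 1 → 00111101101101 = 3949
0x1CCF = 01110011001111
→ ^ → 01001110100010 = 5026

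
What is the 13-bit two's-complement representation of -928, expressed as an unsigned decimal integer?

7264

928 in 13 bits: 0001110100000
Invert: 1110001011111
Add 1:  1110001100000 = 7264
(Check: 2^13 - 928 = 8192 - 928 = 7264.)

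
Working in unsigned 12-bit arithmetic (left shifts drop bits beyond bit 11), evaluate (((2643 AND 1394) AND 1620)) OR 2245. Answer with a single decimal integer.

2261

2643 = 101001010011
1394 = 010101110010
→ AND → 000001010010 = 82
1620 = 011001010100
→ AND → 000001010000 = 80
2245 = 100011000101
→ OR → 100011010101 = 2261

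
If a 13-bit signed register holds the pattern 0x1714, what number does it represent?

-2284

pattern = 1011100010100 (MSB is 1 ⇒ negative)
Invert: 0100011101011, add 1 → 0100011101100 = 2284, so the value is -2284.
(Equivalently: 5908 - 2^13 = 5908 - 8192 = -2284.)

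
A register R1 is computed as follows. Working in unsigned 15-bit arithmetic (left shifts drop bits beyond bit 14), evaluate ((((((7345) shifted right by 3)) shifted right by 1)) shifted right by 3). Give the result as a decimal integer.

7345 = 001110010110001
→ shifted right by 3 → 000001110010110 = 918
→ shifted right by 1 → 000000111001011 = 459
→ shifted right by 3 → 000000000111001 = 57

57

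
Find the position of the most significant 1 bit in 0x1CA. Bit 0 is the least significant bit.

0x1CA = 111001010
The topmost 1 is at position 8 (since 2^8 = 256 ≤ 458 < 512).

8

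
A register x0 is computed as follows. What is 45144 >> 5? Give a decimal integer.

45144 = 1011000001011000
shift right by 5 → 0000010110000010 = 1410
(equivalently, floor(45144 / 32))

1410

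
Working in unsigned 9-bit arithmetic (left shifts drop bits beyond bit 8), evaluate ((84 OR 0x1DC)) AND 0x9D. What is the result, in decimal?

156

84 = 001010100
0x1DC = 111011100
→ OR → 111011100 = 476
0x9D = 010011101
→ AND → 010011100 = 156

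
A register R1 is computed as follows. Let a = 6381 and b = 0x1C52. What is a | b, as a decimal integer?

6381 = 1100011101101
0x1C52 = 1110001010010
 OR → 1110011111111 = 7423

7423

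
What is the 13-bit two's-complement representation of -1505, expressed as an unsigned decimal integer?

1505 in 13 bits: 0010111100001
Invert: 1101000011110
Add 1:  1101000011111 = 6687
(Check: 2^13 - 1505 = 8192 - 1505 = 6687.)

6687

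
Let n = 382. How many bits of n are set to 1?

7

382 = 101111110
Count the 1s: 1 + 1 + 1 + 1 + 1 + 1 + 1 = 7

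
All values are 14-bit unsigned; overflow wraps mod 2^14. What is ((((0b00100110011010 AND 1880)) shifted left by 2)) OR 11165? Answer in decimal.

12285

0b00100110011010 = 00100110011010
1880 = 00011101011000
→ AND → 00000100011000 = 280
→ shifted left by 2 (mod 2^14) → 00010001100000 = 1120
11165 = 10101110011101
→ OR → 10111111111101 = 12285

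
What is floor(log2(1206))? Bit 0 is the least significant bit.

1206 = 10010110110
The topmost 1 is at position 10 (since 2^10 = 1024 ≤ 1206 < 2048).

10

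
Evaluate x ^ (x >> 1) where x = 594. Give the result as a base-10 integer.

891

x = 1001010010 = 594
x>>1 = 0100101001
XOR  = 1101111011 = 891
(x ^ (x >> 1) gives the standard binary-reflected Gray code of x.)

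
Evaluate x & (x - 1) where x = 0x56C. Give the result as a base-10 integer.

x = 10101101100 = 1388
x - 1 = 10101101011
AND   = 10101101000 = 1384
(x & (x - 1) clears the lowest set bit of x.)

1384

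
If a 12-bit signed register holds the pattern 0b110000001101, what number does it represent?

pattern = 110000001101 (MSB is 1 ⇒ negative)
Invert: 001111110010, add 1 → 001111110011 = 1011, so the value is -1011.
(Equivalently: 3085 - 2^12 = 3085 - 4096 = -1011.)

-1011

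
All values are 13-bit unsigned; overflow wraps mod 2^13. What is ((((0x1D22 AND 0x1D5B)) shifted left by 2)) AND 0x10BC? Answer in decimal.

0x1D22 = 1110100100010
0x1D5B = 1110101011011
→ AND → 1110100000010 = 7426
→ shifted left by 2 (mod 2^13) → 1010000001000 = 5128
0x10BC = 1000010111100
→ AND → 1000000001000 = 4104

4104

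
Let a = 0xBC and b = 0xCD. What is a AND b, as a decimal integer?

0xBC = 10111100
0xCD = 11001101
AND → 10001100 = 140

140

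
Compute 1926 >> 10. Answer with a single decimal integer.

1926 = 11110000110
shift right by 10 → 00000000001 = 1
(equivalently, floor(1926 / 1024))

1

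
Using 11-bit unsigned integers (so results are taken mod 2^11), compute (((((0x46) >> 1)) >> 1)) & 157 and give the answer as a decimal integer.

0x46 = 00001000110
→ >> 1 → 00000100011 = 35
→ >> 1 → 00000010001 = 17
157 = 00010011101
→ & → 00000010001 = 17

17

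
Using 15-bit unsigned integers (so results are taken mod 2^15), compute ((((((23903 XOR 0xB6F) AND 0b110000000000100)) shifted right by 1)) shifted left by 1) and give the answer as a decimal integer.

23903 = 101110101011111
0xB6F = 000101101101111
→ XOR → 101011000110000 = 22064
0b110000000000100 = 110000000000100
→ AND → 100000000000000 = 16384
→ shifted right by 1 → 010000000000000 = 8192
→ shifted left by 1 (mod 2^15) → 100000000000000 = 16384

16384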